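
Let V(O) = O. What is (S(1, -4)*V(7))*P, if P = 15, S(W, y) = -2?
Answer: -210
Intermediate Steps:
(S(1, -4)*V(7))*P = -2*7*15 = -14*15 = -210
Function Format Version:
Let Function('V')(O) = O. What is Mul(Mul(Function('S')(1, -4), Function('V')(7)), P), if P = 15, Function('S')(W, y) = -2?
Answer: -210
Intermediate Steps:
Mul(Mul(Function('S')(1, -4), Function('V')(7)), P) = Mul(Mul(-2, 7), 15) = Mul(-14, 15) = -210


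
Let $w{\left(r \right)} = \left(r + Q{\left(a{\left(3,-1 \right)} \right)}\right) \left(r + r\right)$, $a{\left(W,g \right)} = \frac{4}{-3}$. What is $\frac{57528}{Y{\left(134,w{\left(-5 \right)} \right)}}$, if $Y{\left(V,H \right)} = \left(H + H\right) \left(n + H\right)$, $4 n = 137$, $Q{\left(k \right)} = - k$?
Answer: $\frac{517752}{46805} \approx 11.062$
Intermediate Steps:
$a{\left(W,g \right)} = - \frac{4}{3}$ ($a{\left(W,g \right)} = 4 \left(- \frac{1}{3}\right) = - \frac{4}{3}$)
$n = \frac{137}{4}$ ($n = \frac{1}{4} \cdot 137 = \frac{137}{4} \approx 34.25$)
$w{\left(r \right)} = 2 r \left(\frac{4}{3} + r\right)$ ($w{\left(r \right)} = \left(r - - \frac{4}{3}\right) \left(r + r\right) = \left(r + \frac{4}{3}\right) 2 r = \left(\frac{4}{3} + r\right) 2 r = 2 r \left(\frac{4}{3} + r\right)$)
$Y{\left(V,H \right)} = 2 H \left(\frac{137}{4} + H\right)$ ($Y{\left(V,H \right)} = \left(H + H\right) \left(\frac{137}{4} + H\right) = 2 H \left(\frac{137}{4} + H\right)$)
$\frac{57528}{Y{\left(134,w{\left(-5 \right)} \right)}} = \frac{57528}{\frac{1}{2} \cdot \frac{2}{3} \left(-5\right) \left(4 + 3 \left(-5\right)\right) \left(137 + 4 \cdot \frac{2}{3} \left(-5\right) \left(4 + 3 \left(-5\right)\right)\right)} = \frac{57528}{\frac{1}{2} \cdot \frac{2}{3} \left(-5\right) \left(4 - 15\right) \left(137 + 4 \cdot \frac{2}{3} \left(-5\right) \left(4 - 15\right)\right)} = \frac{57528}{\frac{1}{2} \cdot \frac{2}{3} \left(-5\right) \left(-11\right) \left(137 + 4 \cdot \frac{2}{3} \left(-5\right) \left(-11\right)\right)} = \frac{57528}{\frac{1}{2} \cdot \frac{110}{3} \left(137 + 4 \cdot \frac{110}{3}\right)} = \frac{57528}{\frac{1}{2} \cdot \frac{110}{3} \left(137 + \frac{440}{3}\right)} = \frac{57528}{\frac{1}{2} \cdot \frac{110}{3} \cdot \frac{851}{3}} = \frac{57528}{\frac{46805}{9}} = 57528 \cdot \frac{9}{46805} = \frac{517752}{46805}$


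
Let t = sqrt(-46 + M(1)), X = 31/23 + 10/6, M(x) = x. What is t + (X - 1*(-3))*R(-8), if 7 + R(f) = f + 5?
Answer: -4150/69 + 3*I*sqrt(5) ≈ -60.145 + 6.7082*I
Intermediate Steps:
X = 208/69 (X = 31*(1/23) + 10*(1/6) = 31/23 + 5/3 = 208/69 ≈ 3.0145)
R(f) = -2 + f (R(f) = -7 + (f + 5) = -7 + (5 + f) = -2 + f)
t = 3*I*sqrt(5) (t = sqrt(-46 + 1) = sqrt(-45) = 3*I*sqrt(5) ≈ 6.7082*I)
t + (X - 1*(-3))*R(-8) = 3*I*sqrt(5) + (208/69 - 1*(-3))*(-2 - 8) = 3*I*sqrt(5) + (208/69 + 3)*(-10) = 3*I*sqrt(5) + (415/69)*(-10) = 3*I*sqrt(5) - 4150/69 = -4150/69 + 3*I*sqrt(5)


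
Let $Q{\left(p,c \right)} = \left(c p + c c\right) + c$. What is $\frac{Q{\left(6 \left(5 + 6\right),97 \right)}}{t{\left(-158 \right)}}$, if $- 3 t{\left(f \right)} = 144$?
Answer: $- \frac{3977}{12} \approx -331.42$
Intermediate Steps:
$Q{\left(p,c \right)} = c + c^{2} + c p$ ($Q{\left(p,c \right)} = \left(c p + c^{2}\right) + c = \left(c^{2} + c p\right) + c = c + c^{2} + c p$)
$t{\left(f \right)} = -48$ ($t{\left(f \right)} = \left(- \frac{1}{3}\right) 144 = -48$)
$\frac{Q{\left(6 \left(5 + 6\right),97 \right)}}{t{\left(-158 \right)}} = \frac{97 \left(1 + 97 + 6 \left(5 + 6\right)\right)}{-48} = 97 \left(1 + 97 + 6 \cdot 11\right) \left(- \frac{1}{48}\right) = 97 \left(1 + 97 + 66\right) \left(- \frac{1}{48}\right) = 97 \cdot 164 \left(- \frac{1}{48}\right) = 15908 \left(- \frac{1}{48}\right) = - \frac{3977}{12}$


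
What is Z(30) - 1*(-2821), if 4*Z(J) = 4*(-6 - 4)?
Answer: 2811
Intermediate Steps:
Z(J) = -10 (Z(J) = (4*(-6 - 4))/4 = (4*(-10))/4 = (1/4)*(-40) = -10)
Z(30) - 1*(-2821) = -10 - 1*(-2821) = -10 + 2821 = 2811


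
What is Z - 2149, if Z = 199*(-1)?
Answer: -2348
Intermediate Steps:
Z = -199
Z - 2149 = -199 - 2149 = -2348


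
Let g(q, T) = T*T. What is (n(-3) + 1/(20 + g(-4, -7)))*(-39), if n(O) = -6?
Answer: 5369/23 ≈ 233.43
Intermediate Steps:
g(q, T) = T**2
(n(-3) + 1/(20 + g(-4, -7)))*(-39) = (-6 + 1/(20 + (-7)**2))*(-39) = (-6 + 1/(20 + 49))*(-39) = (-6 + 1/69)*(-39) = -413/69*(-39) = 5369/23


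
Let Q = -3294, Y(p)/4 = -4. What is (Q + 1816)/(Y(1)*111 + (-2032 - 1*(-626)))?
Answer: 739/1591 ≈ 0.46449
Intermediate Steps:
Y(p) = -16 (Y(p) = 4*(-4) = -16)
(Q + 1816)/(Y(1)*111 + (-2032 - 1*(-626))) = (-3294 + 1816)/(-16*111 + (-2032 - 1*(-626))) = -1478/(-1776 + (-2032 + 626)) = -1478/(-1776 - 1406) = -1478/(-3182) = -1478*(-1/3182) = 739/1591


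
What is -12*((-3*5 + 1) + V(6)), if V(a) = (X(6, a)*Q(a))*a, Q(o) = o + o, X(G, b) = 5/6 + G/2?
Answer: -3144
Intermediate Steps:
X(G, b) = ⅚ + G/2 (X(G, b) = 5*(⅙) + G*(½) = ⅚ + G/2)
Q(o) = 2*o
V(a) = 23*a²/3 (V(a) = ((⅚ + (½)*6)*(2*a))*a = ((⅚ + 3)*(2*a))*a = (23*(2*a)/6)*a = (23*a/3)*a = 23*a²/3)
-12*((-3*5 + 1) + V(6)) = -12*((-3*5 + 1) + (23/3)*6²) = -12*((-15 + 1) + (23/3)*36) = -12*(-14 + 276) = -12*262 = -3144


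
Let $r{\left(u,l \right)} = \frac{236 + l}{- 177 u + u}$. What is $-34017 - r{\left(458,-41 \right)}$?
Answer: $- \frac{2742042141}{80608} \approx -34017.0$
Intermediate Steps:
$r{\left(u,l \right)} = - \frac{236 + l}{176 u}$ ($r{\left(u,l \right)} = \frac{236 + l}{\left(-176\right) u} = \left(236 + l\right) \left(- \frac{1}{176 u}\right) = - \frac{236 + l}{176 u}$)
$-34017 - r{\left(458,-41 \right)} = -34017 - \frac{-236 - -41}{176 \cdot 458} = -34017 - \frac{1}{176} \cdot \frac{1}{458} \left(-236 + 41\right) = -34017 - \frac{1}{176} \cdot \frac{1}{458} \left(-195\right) = -34017 - - \frac{195}{80608} = -34017 + \frac{195}{80608} = - \frac{2742042141}{80608}$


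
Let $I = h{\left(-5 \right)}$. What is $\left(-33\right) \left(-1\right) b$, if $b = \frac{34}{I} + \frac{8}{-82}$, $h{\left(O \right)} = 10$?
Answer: $\frac{22341}{205} \approx 108.98$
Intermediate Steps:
$I = 10$
$b = \frac{677}{205}$ ($b = \frac{34}{10} + \frac{8}{-82} = 34 \cdot \frac{1}{10} + 8 \left(- \frac{1}{82}\right) = \frac{17}{5} - \frac{4}{41} = \frac{677}{205} \approx 3.3024$)
$\left(-33\right) \left(-1\right) b = \left(-33\right) \left(-1\right) \frac{677}{205} = 33 \cdot \frac{677}{205} = \frac{22341}{205}$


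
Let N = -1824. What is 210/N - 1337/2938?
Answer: -254639/446576 ≈ -0.57020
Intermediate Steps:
210/N - 1337/2938 = 210/(-1824) - 1337/2938 = 210*(-1/1824) - 1337*1/2938 = -35/304 - 1337/2938 = -254639/446576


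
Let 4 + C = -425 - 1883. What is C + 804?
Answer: -1508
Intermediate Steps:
C = -2312 (C = -4 + (-425 - 1883) = -4 - 2308 = -2312)
C + 804 = -2312 + 804 = -1508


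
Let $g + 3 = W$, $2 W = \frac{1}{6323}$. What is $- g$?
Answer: $\frac{37937}{12646} \approx 2.9999$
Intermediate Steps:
$W = \frac{1}{12646}$ ($W = \frac{1}{2 \cdot 6323} = \frac{1}{2} \cdot \frac{1}{6323} = \frac{1}{12646} \approx 7.9076 \cdot 10^{-5}$)
$g = - \frac{37937}{12646}$ ($g = -3 + \frac{1}{12646} = - \frac{37937}{12646} \approx -2.9999$)
$- g = \left(-1\right) \left(- \frac{37937}{12646}\right) = \frac{37937}{12646}$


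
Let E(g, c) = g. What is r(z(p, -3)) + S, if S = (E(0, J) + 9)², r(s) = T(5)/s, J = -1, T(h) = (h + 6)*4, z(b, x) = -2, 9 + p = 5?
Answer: 59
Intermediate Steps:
p = -4 (p = -9 + 5 = -4)
T(h) = 24 + 4*h (T(h) = (6 + h)*4 = 24 + 4*h)
r(s) = 44/s (r(s) = (24 + 4*5)/s = (24 + 20)/s = 44/s)
S = 81 (S = (0 + 9)² = 9² = 81)
r(z(p, -3)) + S = 44/(-2) + 81 = 44*(-½) + 81 = -22 + 81 = 59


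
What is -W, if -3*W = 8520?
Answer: 2840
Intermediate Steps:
W = -2840 (W = -⅓*8520 = -2840)
-W = -1*(-2840) = 2840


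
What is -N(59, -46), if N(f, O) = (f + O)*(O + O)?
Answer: 1196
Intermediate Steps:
N(f, O) = 2*O*(O + f) (N(f, O) = (O + f)*(2*O) = 2*O*(O + f))
-N(59, -46) = -2*(-46)*(-46 + 59) = -2*(-46)*13 = -1*(-1196) = 1196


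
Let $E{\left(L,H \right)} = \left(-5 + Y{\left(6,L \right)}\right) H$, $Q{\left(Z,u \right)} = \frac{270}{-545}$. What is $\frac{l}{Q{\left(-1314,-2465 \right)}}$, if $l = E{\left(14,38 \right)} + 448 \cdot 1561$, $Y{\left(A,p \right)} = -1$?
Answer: $- \frac{38100950}{27} \approx -1.4111 \cdot 10^{6}$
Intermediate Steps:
$Q{\left(Z,u \right)} = - \frac{54}{109}$ ($Q{\left(Z,u \right)} = 270 \left(- \frac{1}{545}\right) = - \frac{54}{109}$)
$E{\left(L,H \right)} = - 6 H$ ($E{\left(L,H \right)} = \left(-5 - 1\right) H = - 6 H$)
$l = 699100$ ($l = \left(-6\right) 38 + 448 \cdot 1561 = -228 + 699328 = 699100$)
$\frac{l}{Q{\left(-1314,-2465 \right)}} = \frac{699100}{- \frac{54}{109}} = 699100 \left(- \frac{109}{54}\right) = - \frac{38100950}{27}$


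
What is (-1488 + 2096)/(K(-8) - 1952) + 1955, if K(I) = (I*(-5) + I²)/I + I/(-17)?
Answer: 65280799/33397 ≈ 1954.7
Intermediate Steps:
K(I) = -I/17 + (I² - 5*I)/I (K(I) = (-5*I + I²)/I + I*(-1/17) = (I² - 5*I)/I - I/17 = -I/17 + (I² - 5*I)/I)
(-1488 + 2096)/(K(-8) - 1952) + 1955 = (-1488 + 2096)/((-5 + (16/17)*(-8)) - 1952) + 1955 = 608/((-5 - 128/17) - 1952) + 1955 = 608/(-213/17 - 1952) + 1955 = 608/(-33397/17) + 1955 = 608*(-17/33397) + 1955 = -10336/33397 + 1955 = 65280799/33397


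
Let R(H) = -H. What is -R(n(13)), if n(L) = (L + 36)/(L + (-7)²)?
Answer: 49/62 ≈ 0.79032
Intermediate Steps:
n(L) = (36 + L)/(49 + L) (n(L) = (36 + L)/(L + 49) = (36 + L)/(49 + L))
-R(n(13)) = -(-1)*(36 + 13)/(49 + 13) = -(-1)*49/62 = -1*(-49/62) = 49/62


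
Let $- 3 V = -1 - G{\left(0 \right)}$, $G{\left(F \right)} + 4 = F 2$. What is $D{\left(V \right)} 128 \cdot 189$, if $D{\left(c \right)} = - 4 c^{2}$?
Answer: $-96768$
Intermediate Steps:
$G{\left(F \right)} = -4 + 2 F$ ($G{\left(F \right)} = -4 + F 2 = -4 + 2 F$)
$V = -1$ ($V = - \frac{-1 - \left(-4 + 2 \cdot 0\right)}{3} = - \frac{-1 - \left(-4 + 0\right)}{3} = - \frac{-1 - -4}{3} = - \frac{-1 + 4}{3} = \left(- \frac{1}{3}\right) 3 = -1$)
$D{\left(V \right)} 128 \cdot 189 = - 4 \left(-1\right)^{2} \cdot 128 \cdot 189 = \left(-4\right) 1 \cdot 128 \cdot 189 = \left(-4\right) 128 \cdot 189 = \left(-512\right) 189 = -96768$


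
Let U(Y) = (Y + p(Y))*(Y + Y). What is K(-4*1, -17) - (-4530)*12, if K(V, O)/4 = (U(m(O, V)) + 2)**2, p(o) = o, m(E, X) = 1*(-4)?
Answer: 71784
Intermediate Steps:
m(E, X) = -4
U(Y) = 4*Y**2 (U(Y) = (Y + Y)*(Y + Y) = (2*Y)*(2*Y) = 4*Y**2)
K(V, O) = 17424 (K(V, O) = 4*(4*(-4)**2 + 2)**2 = 4*(4*16 + 2)**2 = 4*(64 + 2)**2 = 4*66**2 = 4*4356 = 17424)
K(-4*1, -17) - (-4530)*12 = 17424 - (-4530)*12 = 17424 - 302*(-180) = 17424 + 54360 = 71784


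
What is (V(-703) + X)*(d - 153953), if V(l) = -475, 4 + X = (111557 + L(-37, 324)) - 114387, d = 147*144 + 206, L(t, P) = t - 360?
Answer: 491337774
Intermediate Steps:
L(t, P) = -360 + t
d = 21374 (d = 21168 + 206 = 21374)
X = -3231 (X = -4 + ((111557 + (-360 - 37)) - 114387) = -4 + ((111557 - 397) - 114387) = -4 + (111160 - 114387) = -4 - 3227 = -3231)
(V(-703) + X)*(d - 153953) = (-475 - 3231)*(21374 - 153953) = -3706*(-132579) = 491337774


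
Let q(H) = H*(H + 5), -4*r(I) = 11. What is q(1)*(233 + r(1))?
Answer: 2763/2 ≈ 1381.5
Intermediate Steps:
r(I) = -11/4 (r(I) = -¼*11 = -11/4)
q(H) = H*(5 + H)
q(1)*(233 + r(1)) = (1*(5 + 1))*(233 - 11/4) = (1*6)*(921/4) = 6*(921/4) = 2763/2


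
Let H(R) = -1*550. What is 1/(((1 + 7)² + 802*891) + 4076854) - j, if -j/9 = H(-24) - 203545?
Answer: -8801290732499/4791500 ≈ -1.8369e+6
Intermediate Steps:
H(R) = -550
j = 1836855 (j = -9*(-550 - 203545) = -9*(-204095) = 1836855)
1/(((1 + 7)² + 802*891) + 4076854) - j = 1/(((1 + 7)² + 802*891) + 4076854) - 1*1836855 = 1/((8² + 714582) + 4076854) - 1836855 = 1/((64 + 714582) + 4076854) - 1836855 = 1/(714646 + 4076854) - 1836855 = 1/4791500 - 1836855 = -8801290732499/4791500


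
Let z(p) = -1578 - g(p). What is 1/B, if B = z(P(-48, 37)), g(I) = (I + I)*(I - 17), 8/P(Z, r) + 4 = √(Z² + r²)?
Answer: -10550055749/16645086113298 - 248420*√3673/8322543056649 ≈ -0.00063563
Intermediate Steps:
P(Z, r) = 8/(-4 + √(Z² + r²))
g(I) = 2*I*(-17 + I) (g(I) = (2*I)*(-17 + I) = 2*I*(-17 + I))
z(p) = -1578 - 2*p*(-17 + p)
B = -1578 - 16*(-17 + 8/(-4 + √3673))/(-4 + √3673) (B = -1578 - 2*8/(-4 + √((-48)² + 37²))*(-17 + 8/(-4 + √((-48)² + 37²))) = -1578 - 2*8/(-4 + √(2304 + 1369))*(-17 + 8/(-4 + √(2304 + 1369))) = -1578 - 2*8/(-4 + √3673)*(-17 + 8/(-4 + √3673)) = -1578 - 16*(-17 + 8/(-4 + √3673))/(-4 + √3673) ≈ -1573.2)
1/B = 1/(-21100111498/13373649 + 993680*√3673/13373649)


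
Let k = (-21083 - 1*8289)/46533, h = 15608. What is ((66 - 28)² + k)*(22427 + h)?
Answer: 2554593389800/46533 ≈ 5.4899e+7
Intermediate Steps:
k = -29372/46533 (k = (-21083 - 8289)*(1/46533) = -29372*1/46533 = -29372/46533 ≈ -0.63121)
((66 - 28)² + k)*(22427 + h) = ((66 - 28)² - 29372/46533)*(22427 + 15608) = (38² - 29372/46533)*38035 = (1444 - 29372/46533)*38035 = (67164280/46533)*38035 = 2554593389800/46533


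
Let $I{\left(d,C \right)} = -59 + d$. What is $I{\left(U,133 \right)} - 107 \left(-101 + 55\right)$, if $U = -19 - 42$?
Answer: $4802$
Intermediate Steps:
$U = -61$ ($U = -19 - 42 = -61$)
$I{\left(U,133 \right)} - 107 \left(-101 + 55\right) = \left(-59 - 61\right) - 107 \left(-101 + 55\right) = -120 - 107 \left(-46\right) = -120 - -4922 = -120 + 4922 = 4802$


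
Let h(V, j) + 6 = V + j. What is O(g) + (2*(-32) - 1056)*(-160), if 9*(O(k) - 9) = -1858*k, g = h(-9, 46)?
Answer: 1555283/9 ≈ 1.7281e+5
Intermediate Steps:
h(V, j) = -6 + V + j (h(V, j) = -6 + (V + j) = -6 + V + j)
g = 31 (g = -6 - 9 + 46 = 31)
O(k) = 9 - 1858*k/9 (O(k) = 9 + (-1858*k)/9 = 9 - 1858*k/9)
O(g) + (2*(-32) - 1056)*(-160) = (9 - 1858/9*31) + (2*(-32) - 1056)*(-160) = (9 - 57598/9) + (-64 - 1056)*(-160) = -57517/9 - 1120*(-160) = -57517/9 + 179200 = 1555283/9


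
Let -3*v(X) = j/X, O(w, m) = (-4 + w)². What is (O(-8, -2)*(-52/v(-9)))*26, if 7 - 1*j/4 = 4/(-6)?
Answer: -3942432/23 ≈ -1.7141e+5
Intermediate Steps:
j = 92/3 (j = 28 - 16/(-6) = 28 - 16*(-1)/6 = 28 - 4*(-⅔) = 28 + 8/3 = 92/3 ≈ 30.667)
v(X) = -92/(9*X)
(O(-8, -2)*(-52/v(-9)))*26 = ((-4 - 8)²*(-52/((-92/9/(-9)))))*26 = ((-12)²*(-52/((-92/9*(-⅑)))))*26 = (144*(-52/92/81))*26 = (144*(-52*81/92))*26 = (144*(-1053/23))*26 = -151632/23*26 = -3942432/23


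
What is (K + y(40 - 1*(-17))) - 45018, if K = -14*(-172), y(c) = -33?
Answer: -42643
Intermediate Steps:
K = 2408
(K + y(40 - 1*(-17))) - 45018 = (2408 - 33) - 45018 = 2375 - 45018 = -42643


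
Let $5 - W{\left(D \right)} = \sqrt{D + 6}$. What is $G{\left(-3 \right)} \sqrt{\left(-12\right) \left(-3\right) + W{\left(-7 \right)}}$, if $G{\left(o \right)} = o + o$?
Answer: $- 6 \sqrt{41 - i} \approx -38.422 + 0.46849 i$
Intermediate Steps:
$G{\left(o \right)} = 2 o$
$W{\left(D \right)} = 5 - \sqrt{6 + D}$ ($W{\left(D \right)} = 5 - \sqrt{D + 6} = 5 - \sqrt{6 + D}$)
$G{\left(-3 \right)} \sqrt{\left(-12\right) \left(-3\right) + W{\left(-7 \right)}} = 2 \left(-3\right) \sqrt{\left(-12\right) \left(-3\right) + \left(5 - \sqrt{6 - 7}\right)} = - 6 \sqrt{36 + \left(5 - \sqrt{-1}\right)} = - 6 \sqrt{36 + \left(5 - i\right)} = - 6 \sqrt{41 - i}$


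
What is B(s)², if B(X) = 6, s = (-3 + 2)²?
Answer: 36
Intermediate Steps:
s = 1 (s = (-1)² = 1)
B(s)² = 6² = 36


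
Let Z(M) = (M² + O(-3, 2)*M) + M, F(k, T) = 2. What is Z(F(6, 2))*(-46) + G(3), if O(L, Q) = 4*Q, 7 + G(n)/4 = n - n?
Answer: -1040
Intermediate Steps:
G(n) = -28 (G(n) = -28 + 4*(n - n) = -28 + 4*0 = -28 + 0 = -28)
Z(M) = M² + 9*M (Z(M) = (M² + (4*2)*M) + M = (M² + 8*M) + M = M² + 9*M)
Z(F(6, 2))*(-46) + G(3) = (2*(9 + 2))*(-46) - 28 = (2*11)*(-46) - 28 = 22*(-46) - 28 = -1012 - 28 = -1040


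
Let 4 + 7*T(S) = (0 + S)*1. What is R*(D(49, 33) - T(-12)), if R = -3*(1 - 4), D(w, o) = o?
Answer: 2223/7 ≈ 317.57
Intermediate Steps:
T(S) = -4/7 + S/7 (T(S) = -4/7 + ((0 + S)*1)/7 = -4/7 + (S*1)/7 = -4/7 + S/7)
R = 9 (R = -3*(-3) = 9)
R*(D(49, 33) - T(-12)) = 9*(33 - (-4/7 + (⅐)*(-12))) = 9*(33 - (-4/7 - 12/7)) = 9*(33 - 1*(-16/7)) = 9*(33 + 16/7) = 9*(247/7) = 2223/7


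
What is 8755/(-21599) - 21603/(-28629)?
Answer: 71985434/206119257 ≈ 0.34924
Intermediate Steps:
8755/(-21599) - 21603/(-28629) = 8755*(-1/21599) - 21603*(-1/28629) = -8755/21599 + 7201/9543 = 71985434/206119257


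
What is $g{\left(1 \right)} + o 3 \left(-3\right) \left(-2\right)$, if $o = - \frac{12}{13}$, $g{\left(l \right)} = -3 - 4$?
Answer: $- \frac{307}{13} \approx -23.615$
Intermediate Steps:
$g{\left(l \right)} = -7$ ($g{\left(l \right)} = -3 - 4 = -7$)
$o = - \frac{12}{13}$ ($o = \left(-12\right) \frac{1}{13} = - \frac{12}{13} \approx -0.92308$)
$g{\left(1 \right)} + o 3 \left(-3\right) \left(-2\right) = -7 - \frac{12 \cdot 3 \left(-3\right) \left(-2\right)}{13} = -7 - \frac{12 \left(\left(-9\right) \left(-2\right)\right)}{13} = -7 - \frac{216}{13} = - \frac{307}{13}$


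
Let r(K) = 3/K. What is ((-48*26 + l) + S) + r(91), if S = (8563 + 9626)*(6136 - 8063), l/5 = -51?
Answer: -3189705243/91 ≈ -3.5052e+7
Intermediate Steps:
l = -255 (l = 5*(-51) = -255)
S = -35050203 (S = 18189*(-1927) = -35050203)
((-48*26 + l) + S) + r(91) = ((-48*26 - 255) - 35050203) + 3/91 = ((-1248 - 255) - 35050203) + 3*(1/91) = (-1503 - 35050203) + 3/91 = -35051706 + 3/91 = -3189705243/91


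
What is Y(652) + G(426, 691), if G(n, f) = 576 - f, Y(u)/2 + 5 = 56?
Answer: -13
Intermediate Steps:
Y(u) = 102 (Y(u) = -10 + 2*56 = -10 + 112 = 102)
Y(652) + G(426, 691) = 102 + (576 - 1*691) = 102 + (576 - 691) = 102 - 115 = -13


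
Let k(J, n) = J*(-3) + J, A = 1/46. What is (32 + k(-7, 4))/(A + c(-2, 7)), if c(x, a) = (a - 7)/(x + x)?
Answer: 2116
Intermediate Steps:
c(x, a) = (-7 + a)/(2*x) (c(x, a) = (-7 + a)/((2*x)) = (-7 + a)*(1/(2*x)) = (-7 + a)/(2*x))
A = 1/46 ≈ 0.021739
k(J, n) = -2*J (k(J, n) = -3*J + J = -2*J)
(32 + k(-7, 4))/(A + c(-2, 7)) = (32 - 2*(-7))/(1/46 + (½)*(-7 + 7)/(-2)) = (32 + 14)/(1/46 + (½)*(-½)*0) = 46/(1/46 + 0) = 46/(1/46) = 46*46 = 2116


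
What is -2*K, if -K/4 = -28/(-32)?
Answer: 7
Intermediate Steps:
K = -7/2 (K = -(-112)/(-32) = -(-112)*(-1)/32 = -4*7/8 = -7/2 ≈ -3.5000)
-2*K = -2*(-7/2) = 7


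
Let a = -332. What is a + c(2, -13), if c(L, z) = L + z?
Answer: -343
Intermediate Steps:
a + c(2, -13) = -332 + (2 - 13) = -332 - 11 = -343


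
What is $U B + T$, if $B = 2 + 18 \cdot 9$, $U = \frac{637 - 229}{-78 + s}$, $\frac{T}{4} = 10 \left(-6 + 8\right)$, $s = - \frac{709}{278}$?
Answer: $- \frac{16810096}{22393} \approx -750.69$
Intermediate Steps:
$s = - \frac{709}{278}$ ($s = \left(-709\right) \frac{1}{278} = - \frac{709}{278} \approx -2.5504$)
$T = 80$ ($T = 4 \cdot 10 \left(-6 + 8\right) = 4 \cdot 10 \cdot 2 = 4 \cdot 20 = 80$)
$U = - \frac{113424}{22393}$ ($U = \frac{637 - 229}{-78 - \frac{709}{278}} = \frac{408}{- \frac{22393}{278}} = 408 \left(- \frac{278}{22393}\right) = - \frac{113424}{22393} \approx -5.0652$)
$B = 164$ ($B = 2 + 162 = 164$)
$U B + T = \left(- \frac{113424}{22393}\right) 164 + 80 = - \frac{18601536}{22393} + 80 = - \frac{16810096}{22393}$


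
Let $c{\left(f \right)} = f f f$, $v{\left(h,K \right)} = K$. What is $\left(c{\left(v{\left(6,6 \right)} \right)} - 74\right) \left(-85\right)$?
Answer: $-12070$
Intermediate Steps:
$c{\left(f \right)} = f^{3}$ ($c{\left(f \right)} = f^{2} f = f^{3}$)
$\left(c{\left(v{\left(6,6 \right)} \right)} - 74\right) \left(-85\right) = \left(6^{3} - 74\right) \left(-85\right) = \left(216 - 74\right) \left(-85\right) = 142 \left(-85\right) = -12070$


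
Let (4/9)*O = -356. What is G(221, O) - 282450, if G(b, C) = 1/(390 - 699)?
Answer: -87277051/309 ≈ -2.8245e+5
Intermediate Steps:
O = -801 (O = (9/4)*(-356) = -801)
G(b, C) = -1/309 (G(b, C) = 1/(-309) = -1/309)
G(221, O) - 282450 = -1/309 - 282450 = -87277051/309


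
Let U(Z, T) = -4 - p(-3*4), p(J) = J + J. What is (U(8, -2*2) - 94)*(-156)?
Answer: 11544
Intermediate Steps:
p(J) = 2*J
U(Z, T) = 20 (U(Z, T) = -4 - 2*(-3*4) = -4 - 2*(-12) = -4 - 1*(-24) = -4 + 24 = 20)
(U(8, -2*2) - 94)*(-156) = (20 - 94)*(-156) = -74*(-156) = 11544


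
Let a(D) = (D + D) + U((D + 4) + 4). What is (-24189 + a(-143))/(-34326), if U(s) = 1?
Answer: 4079/5721 ≈ 0.71299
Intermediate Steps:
a(D) = 1 + 2*D (a(D) = (D + D) + 1 = 2*D + 1 = 1 + 2*D)
(-24189 + a(-143))/(-34326) = (-24189 + (1 + 2*(-143)))/(-34326) = (-24189 + (1 - 286))*(-1/34326) = (-24189 - 285)*(-1/34326) = -24474*(-1/34326) = 4079/5721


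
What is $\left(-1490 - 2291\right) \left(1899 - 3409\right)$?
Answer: $5709310$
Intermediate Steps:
$\left(-1490 - 2291\right) \left(1899 - 3409\right) = \left(-3781\right) \left(-1510\right) = 5709310$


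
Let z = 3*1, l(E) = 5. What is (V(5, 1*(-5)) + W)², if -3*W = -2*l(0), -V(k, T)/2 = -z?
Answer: 784/9 ≈ 87.111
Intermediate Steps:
z = 3
V(k, T) = 6 (V(k, T) = -(-2)*3 = -2*(-3) = 6)
W = 10/3 (W = -(-2)*5/3 = -⅓*(-10) = 10/3 ≈ 3.3333)
(V(5, 1*(-5)) + W)² = (6 + 10/3)² = (28/3)² = 784/9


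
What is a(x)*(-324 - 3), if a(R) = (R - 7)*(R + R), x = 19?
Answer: -149112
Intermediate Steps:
a(R) = 2*R*(-7 + R) (a(R) = (-7 + R)*(2*R) = 2*R*(-7 + R))
a(x)*(-324 - 3) = (2*19*(-7 + 19))*(-324 - 3) = (2*19*12)*(-327) = 456*(-327) = -149112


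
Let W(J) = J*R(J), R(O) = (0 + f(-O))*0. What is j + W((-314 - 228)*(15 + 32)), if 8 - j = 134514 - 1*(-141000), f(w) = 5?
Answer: -275506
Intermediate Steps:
R(O) = 0 (R(O) = (0 + 5)*0 = 5*0 = 0)
j = -275506 (j = 8 - (134514 - 1*(-141000)) = 8 - (134514 + 141000) = 8 - 1*275514 = 8 - 275514 = -275506)
W(J) = 0 (W(J) = J*0 = 0)
j + W((-314 - 228)*(15 + 32)) = -275506 + 0 = -275506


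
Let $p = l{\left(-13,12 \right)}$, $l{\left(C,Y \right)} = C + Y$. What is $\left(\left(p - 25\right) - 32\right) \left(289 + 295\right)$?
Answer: $-33872$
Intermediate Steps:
$p = -1$ ($p = -13 + 12 = -1$)
$\left(\left(p - 25\right) - 32\right) \left(289 + 295\right) = \left(\left(-1 - 25\right) - 32\right) \left(289 + 295\right) = \left(-26 - 32\right) 584 = \left(-58\right) 584 = -33872$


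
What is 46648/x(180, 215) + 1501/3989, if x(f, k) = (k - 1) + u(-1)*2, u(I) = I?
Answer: 46599271/211417 ≈ 220.41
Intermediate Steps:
x(f, k) = -3 + k (x(f, k) = (k - 1) - 1*2 = (-1 + k) - 2 = -3 + k)
46648/x(180, 215) + 1501/3989 = 46648/(-3 + 215) + 1501/3989 = 46648/212 + 1501*(1/3989) = 46648*(1/212) + 1501/3989 = 11662/53 + 1501/3989 = 46599271/211417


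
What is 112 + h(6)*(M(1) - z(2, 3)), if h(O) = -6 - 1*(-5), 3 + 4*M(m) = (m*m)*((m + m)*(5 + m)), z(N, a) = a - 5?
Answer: 431/4 ≈ 107.75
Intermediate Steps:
z(N, a) = -5 + a
M(m) = -3/4 + m**3*(5 + m)/2 (M(m) = -3/4 + ((m*m)*((m + m)*(5 + m)))/4 = -3/4 + (m**2*((2*m)*(5 + m)))/4 = -3/4 + (m**2*(2*m*(5 + m)))/4 = -3/4 + (2*m**3*(5 + m))/4 = -3/4 + m**3*(5 + m)/2)
h(O) = -1 (h(O) = -6 + 5 = -1)
112 + h(6)*(M(1) - z(2, 3)) = 112 - ((-3/4 + (1/2)*1**4 + (5/2)*1**3) - (-5 + 3)) = 112 - ((-3/4 + (1/2)*1 + (5/2)*1) - 1*(-2)) = 112 - ((-3/4 + 1/2 + 5/2) + 2) = 112 - (9/4 + 2) = 112 - 1*17/4 = 112 - 17/4 = 431/4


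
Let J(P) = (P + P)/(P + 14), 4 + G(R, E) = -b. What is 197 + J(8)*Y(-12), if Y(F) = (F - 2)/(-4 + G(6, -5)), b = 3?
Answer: 23949/121 ≈ 197.93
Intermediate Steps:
G(R, E) = -7 (G(R, E) = -4 - 1*3 = -4 - 3 = -7)
J(P) = 2*P/(14 + P) (J(P) = (2*P)/(14 + P) = 2*P/(14 + P))
Y(F) = 2/11 - F/11 (Y(F) = (F - 2)/(-4 - 7) = (-2 + F)/(-11) = (-2 + F)*(-1/11) = 2/11 - F/11)
197 + J(8)*Y(-12) = 197 + (2*8/(14 + 8))*(2/11 - 1/11*(-12)) = 197 + (2*8/22)*(2/11 + 12/11) = 197 + (2*8*(1/22))*(14/11) = 197 + (8/11)*(14/11) = 197 + 112/121 = 23949/121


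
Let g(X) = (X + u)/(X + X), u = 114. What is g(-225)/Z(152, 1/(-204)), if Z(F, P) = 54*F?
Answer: 37/1231200 ≈ 3.0052e-5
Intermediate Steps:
g(X) = (114 + X)/(2*X) (g(X) = (X + 114)/(X + X) = (114 + X)/((2*X)) = (114 + X)*(1/(2*X)) = (114 + X)/(2*X))
g(-225)/Z(152, 1/(-204)) = ((1/2)*(114 - 225)/(-225))/((54*152)) = ((1/2)*(-1/225)*(-111))/8208 = (37/150)*(1/8208) = 37/1231200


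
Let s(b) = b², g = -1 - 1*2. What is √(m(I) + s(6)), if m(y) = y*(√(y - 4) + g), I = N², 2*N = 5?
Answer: √426/4 ≈ 5.1599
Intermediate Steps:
N = 5/2 (N = (½)*5 = 5/2 ≈ 2.5000)
I = 25/4 (I = (5/2)² = 25/4 ≈ 6.2500)
g = -3 (g = -1 - 2 = -3)
m(y) = y*(-3 + √(-4 + y)) (m(y) = y*(√(y - 4) - 3) = y*(√(-4 + y) - 3) = y*(-3 + √(-4 + y)))
√(m(I) + s(6)) = √(25*(-3 + √(-4 + 25/4))/4 + 6²) = √(25*(-3 + √(9/4))/4 + 36) = √(25*(-3 + 3/2)/4 + 36) = √((25/4)*(-3/2) + 36) = √(-75/8 + 36) = √(213/8) = √426/4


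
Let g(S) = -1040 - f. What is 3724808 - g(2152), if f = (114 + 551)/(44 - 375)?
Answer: 1233255023/331 ≈ 3.7258e+6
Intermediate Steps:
f = -665/331 (f = 665/(-331) = 665*(-1/331) = -665/331 ≈ -2.0091)
g(S) = -343575/331 (g(S) = -1040 - 1*(-665/331) = -1040 + 665/331 = -343575/331)
3724808 - g(2152) = 3724808 - 1*(-343575/331) = 3724808 + 343575/331 = 1233255023/331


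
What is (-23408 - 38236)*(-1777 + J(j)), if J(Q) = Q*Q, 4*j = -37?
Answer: 417067893/4 ≈ 1.0427e+8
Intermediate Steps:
j = -37/4 (j = (¼)*(-37) = -37/4 ≈ -9.2500)
J(Q) = Q²
(-23408 - 38236)*(-1777 + J(j)) = (-23408 - 38236)*(-1777 + (-37/4)²) = -61644*(-1777 + 1369/16) = -61644*(-27063/16) = 417067893/4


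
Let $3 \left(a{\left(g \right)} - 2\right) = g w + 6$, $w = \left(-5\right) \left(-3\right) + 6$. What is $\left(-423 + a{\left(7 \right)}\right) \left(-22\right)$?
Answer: $8140$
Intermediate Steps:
$w = 21$ ($w = 15 + 6 = 21$)
$a{\left(g \right)} = 4 + 7 g$ ($a{\left(g \right)} = 2 + \frac{g 21 + 6}{3} = 2 + \frac{21 g + 6}{3} = 2 + \frac{6 + 21 g}{3} = 2 + \left(2 + 7 g\right) = 4 + 7 g$)
$\left(-423 + a{\left(7 \right)}\right) \left(-22\right) = \left(-423 + \left(4 + 7 \cdot 7\right)\right) \left(-22\right) = \left(-423 + \left(4 + 49\right)\right) \left(-22\right) = \left(-423 + 53\right) \left(-22\right) = \left(-370\right) \left(-22\right) = 8140$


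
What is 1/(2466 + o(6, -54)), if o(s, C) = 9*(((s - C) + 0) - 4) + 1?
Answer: 1/2971 ≈ 0.00033659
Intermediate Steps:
o(s, C) = -35 - 9*C + 9*s (o(s, C) = 9*((s - C) - 4) + 1 = 9*(-4 + s - C) + 1 = (-36 - 9*C + 9*s) + 1 = -35 - 9*C + 9*s)
1/(2466 + o(6, -54)) = 1/(2466 + (-35 - 9*(-54) + 9*6)) = 1/(2466 + (-35 + 486 + 54)) = 1/(2466 + 505) = 1/2971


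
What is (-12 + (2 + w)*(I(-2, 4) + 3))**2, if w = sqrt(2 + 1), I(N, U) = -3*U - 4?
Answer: 1951 + 988*sqrt(3) ≈ 3662.3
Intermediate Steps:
I(N, U) = -4 - 3*U
w = sqrt(3) ≈ 1.7320
(-12 + (2 + w)*(I(-2, 4) + 3))**2 = (-12 + (2 + sqrt(3))*((-4 - 3*4) + 3))**2 = (-12 + (2 + sqrt(3))*((-4 - 12) + 3))**2 = (-12 + (2 + sqrt(3))*(-16 + 3))**2 = (-12 + (2 + sqrt(3))*(-13))**2 = (-12 + (-26 - 13*sqrt(3)))**2 = (-38 - 13*sqrt(3))**2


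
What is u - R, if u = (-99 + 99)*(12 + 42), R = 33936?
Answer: -33936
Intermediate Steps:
u = 0 (u = 0*54 = 0)
u - R = 0 - 1*33936 = 0 - 33936 = -33936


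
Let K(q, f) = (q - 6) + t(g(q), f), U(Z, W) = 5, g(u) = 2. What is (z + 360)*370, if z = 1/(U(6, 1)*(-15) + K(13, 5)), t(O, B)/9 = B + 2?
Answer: 133126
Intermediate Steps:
t(O, B) = 18 + 9*B (t(O, B) = 9*(B + 2) = 9*(2 + B) = 18 + 9*B)
K(q, f) = 12 + q + 9*f (K(q, f) = (q - 6) + (18 + 9*f) = (-6 + q) + (18 + 9*f) = 12 + q + 9*f)
z = -1/5 (z = 1/(5*(-15) + (12 + 13 + 9*5)) = 1/(-75 + (12 + 13 + 45)) = 1/(-75 + 70) = 1/(-5) = -1/5 ≈ -0.20000)
(z + 360)*370 = (-1/5 + 360)*370 = (1799/5)*370 = 133126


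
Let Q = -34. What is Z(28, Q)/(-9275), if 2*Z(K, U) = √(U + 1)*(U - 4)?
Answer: 19*I*√33/9275 ≈ 0.011768*I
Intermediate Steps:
Z(K, U) = √(1 + U)*(-4 + U)/2 (Z(K, U) = (√(U + 1)*(U - 4))/2 = (√(1 + U)*(-4 + U))/2 = √(1 + U)*(-4 + U)/2)
Z(28, Q)/(-9275) = (√(1 - 34)*(-4 - 34)/2)/(-9275) = ((½)*√(-33)*(-38))*(-1/9275) = ((½)*(I*√33)*(-38))*(-1/9275) = -19*I*√33*(-1/9275) = 19*I*√33/9275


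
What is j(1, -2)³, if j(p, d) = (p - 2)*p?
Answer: -1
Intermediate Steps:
j(p, d) = p*(-2 + p) (j(p, d) = (-2 + p)*p = p*(-2 + p))
j(1, -2)³ = (1*(-2 + 1))³ = (1*(-1))³ = (-1)³ = -1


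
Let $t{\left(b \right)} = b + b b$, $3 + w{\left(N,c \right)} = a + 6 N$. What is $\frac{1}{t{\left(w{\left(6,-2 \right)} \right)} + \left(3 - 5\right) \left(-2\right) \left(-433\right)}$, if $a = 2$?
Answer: $- \frac{1}{472} \approx -0.0021186$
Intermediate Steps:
$w{\left(N,c \right)} = -1 + 6 N$ ($w{\left(N,c \right)} = -3 + \left(2 + 6 N\right) = -1 + 6 N$)
$t{\left(b \right)} = b + b^{2}$
$\frac{1}{t{\left(w{\left(6,-2 \right)} \right)} + \left(3 - 5\right) \left(-2\right) \left(-433\right)} = \frac{1}{\left(-1 + 6 \cdot 6\right) \left(1 + \left(-1 + 6 \cdot 6\right)\right) + \left(3 - 5\right) \left(-2\right) \left(-433\right)} = \frac{1}{\left(-1 + 36\right) \left(1 + \left(-1 + 36\right)\right) + \left(-2\right) \left(-2\right) \left(-433\right)} = \frac{1}{35 \left(1 + 35\right) + 4 \left(-433\right)} = \frac{1}{35 \cdot 36 - 1732} = \frac{1}{1260 - 1732} = \frac{1}{-472} = - \frac{1}{472}$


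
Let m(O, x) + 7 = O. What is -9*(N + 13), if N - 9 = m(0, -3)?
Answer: -135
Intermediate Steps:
m(O, x) = -7 + O
N = 2 (N = 9 + (-7 + 0) = 9 - 7 = 2)
-9*(N + 13) = -9*(2 + 13) = -9*15 = -135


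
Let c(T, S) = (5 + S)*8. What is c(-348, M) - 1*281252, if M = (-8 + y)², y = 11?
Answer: -281140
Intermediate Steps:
M = 9 (M = (-8 + 11)² = 3² = 9)
c(T, S) = 40 + 8*S
c(-348, M) - 1*281252 = (40 + 8*9) - 1*281252 = (40 + 72) - 281252 = 112 - 281252 = -281140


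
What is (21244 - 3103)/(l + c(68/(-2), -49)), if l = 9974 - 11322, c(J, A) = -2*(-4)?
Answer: -18141/1340 ≈ -13.538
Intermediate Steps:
c(J, A) = 8
l = -1348
(21244 - 3103)/(l + c(68/(-2), -49)) = (21244 - 3103)/(-1348 + 8) = 18141/(-1340) = 18141*(-1/1340) = -18141/1340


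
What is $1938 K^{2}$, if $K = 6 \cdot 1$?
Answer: $69768$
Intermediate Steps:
$K = 6$
$1938 K^{2} = 1938 \cdot 6^{2} = 1938 \cdot 36 = 69768$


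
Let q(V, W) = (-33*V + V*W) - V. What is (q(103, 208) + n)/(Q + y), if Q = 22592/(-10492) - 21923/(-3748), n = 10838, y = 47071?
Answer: 282739675040/462791524609 ≈ 0.61094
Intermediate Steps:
Q = 36335325/9831004 (Q = 22592*(-1/10492) - 21923*(-1/3748) = -5648/2623 + 21923/3748 = 36335325/9831004 ≈ 3.6960)
q(V, W) = -34*V + V*W
(q(103, 208) + n)/(Q + y) = (103*(-34 + 208) + 10838)/(36335325/9831004 + 47071) = (103*174 + 10838)/(462791524609/9831004) = (17922 + 10838)*(9831004/462791524609) = 28760*(9831004/462791524609) = 282739675040/462791524609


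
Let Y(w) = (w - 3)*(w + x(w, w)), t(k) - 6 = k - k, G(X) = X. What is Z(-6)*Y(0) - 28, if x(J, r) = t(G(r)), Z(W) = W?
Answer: 80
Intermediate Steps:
t(k) = 6 (t(k) = 6 + (k - k) = 6 + 0 = 6)
x(J, r) = 6
Y(w) = (-3 + w)*(6 + w) (Y(w) = (w - 3)*(w + 6) = (-3 + w)*(6 + w))
Z(-6)*Y(0) - 28 = -6*(-18 + 0² + 3*0) - 28 = -6*(-18 + 0 + 0) - 28 = -6*(-18) - 28 = 108 - 28 = 80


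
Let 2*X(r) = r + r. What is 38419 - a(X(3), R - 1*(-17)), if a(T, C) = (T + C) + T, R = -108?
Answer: 38504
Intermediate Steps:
X(r) = r (X(r) = (r + r)/2 = (2*r)/2 = r)
a(T, C) = C + 2*T (a(T, C) = (C + T) + T = C + 2*T)
38419 - a(X(3), R - 1*(-17)) = 38419 - ((-108 - 1*(-17)) + 2*3) = 38419 - ((-108 + 17) + 6) = 38419 - (-91 + 6) = 38419 - 1*(-85) = 38419 + 85 = 38504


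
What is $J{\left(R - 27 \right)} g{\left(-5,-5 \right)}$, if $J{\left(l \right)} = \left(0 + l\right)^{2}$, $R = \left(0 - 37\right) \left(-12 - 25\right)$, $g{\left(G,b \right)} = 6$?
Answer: $10805784$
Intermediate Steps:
$R = 1369$ ($R = \left(-37\right) \left(-37\right) = 1369$)
$J{\left(l \right)} = l^{2}$
$J{\left(R - 27 \right)} g{\left(-5,-5 \right)} = \left(1369 - 27\right)^{2} \cdot 6 = 1342^{2} \cdot 6 = 1800964 \cdot 6 = 10805784$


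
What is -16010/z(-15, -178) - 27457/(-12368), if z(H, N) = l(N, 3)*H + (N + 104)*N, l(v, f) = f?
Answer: 162416359/162354736 ≈ 1.0004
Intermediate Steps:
z(H, N) = 3*H + N*(104 + N) (z(H, N) = 3*H + (N + 104)*N = 3*H + (104 + N)*N = 3*H + N*(104 + N))
-16010/z(-15, -178) - 27457/(-12368) = -16010/((-178)² + 3*(-15) + 104*(-178)) - 27457/(-12368) = -16010/(31684 - 45 - 18512) - 27457*(-1/12368) = -16010/13127 + 27457/12368 = 162416359/162354736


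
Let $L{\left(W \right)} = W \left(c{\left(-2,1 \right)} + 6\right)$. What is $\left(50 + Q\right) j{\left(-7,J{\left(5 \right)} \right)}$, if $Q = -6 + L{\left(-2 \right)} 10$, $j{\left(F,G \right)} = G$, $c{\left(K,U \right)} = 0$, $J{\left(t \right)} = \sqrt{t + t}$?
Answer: $- 76 \sqrt{10} \approx -240.33$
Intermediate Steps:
$J{\left(t \right)} = \sqrt{2} \sqrt{t}$ ($J{\left(t \right)} = \sqrt{2 t} = \sqrt{2} \sqrt{t}$)
$L{\left(W \right)} = 6 W$ ($L{\left(W \right)} = W \left(0 + 6\right) = W 6 = 6 W$)
$Q = -126$ ($Q = -6 + 6 \left(-2\right) 10 = -6 - 120 = -126$)
$\left(50 + Q\right) j{\left(-7,J{\left(5 \right)} \right)} = \left(50 - 126\right) \sqrt{2} \sqrt{5} = - 76 \sqrt{10}$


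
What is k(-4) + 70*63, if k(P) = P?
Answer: 4406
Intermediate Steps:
k(-4) + 70*63 = -4 + 70*63 = -4 + 4410 = 4406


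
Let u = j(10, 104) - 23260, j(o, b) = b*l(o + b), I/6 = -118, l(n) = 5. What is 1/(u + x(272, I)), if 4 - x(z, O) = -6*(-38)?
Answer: -1/22964 ≈ -4.3546e-5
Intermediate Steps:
I = -708 (I = 6*(-118) = -708)
x(z, O) = -224 (x(z, O) = 4 - (-6)*(-38) = 4 - 1*228 = 4 - 228 = -224)
j(o, b) = 5*b (j(o, b) = b*5 = 5*b)
u = -22740 (u = 5*104 - 23260 = 520 - 23260 = -22740)
1/(u + x(272, I)) = 1/(-22740 - 224) = 1/(-22964) = -1/22964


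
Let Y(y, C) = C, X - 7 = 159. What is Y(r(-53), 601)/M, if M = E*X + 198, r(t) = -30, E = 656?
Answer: 601/109094 ≈ 0.0055090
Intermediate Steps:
X = 166 (X = 7 + 159 = 166)
M = 109094 (M = 656*166 + 198 = 108896 + 198 = 109094)
Y(r(-53), 601)/M = 601/109094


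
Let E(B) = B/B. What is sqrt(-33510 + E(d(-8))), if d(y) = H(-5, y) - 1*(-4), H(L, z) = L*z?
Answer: I*sqrt(33509) ≈ 183.05*I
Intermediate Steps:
d(y) = 4 - 5*y (d(y) = -5*y - 1*(-4) = -5*y + 4 = 4 - 5*y)
E(B) = 1
sqrt(-33510 + E(d(-8))) = sqrt(-33510 + 1) = sqrt(-33509) = I*sqrt(33509)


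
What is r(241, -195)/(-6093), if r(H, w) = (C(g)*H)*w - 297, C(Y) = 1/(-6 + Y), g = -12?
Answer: -13883/36558 ≈ -0.37975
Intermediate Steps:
r(H, w) = -297 - H*w/18 (r(H, w) = (H/(-6 - 12))*w - 297 = (H/(-18))*w - 297 = (-H/18)*w - 297 = -H*w/18 - 297 = -297 - H*w/18)
r(241, -195)/(-6093) = (-297 - 1/18*241*(-195))/(-6093) = (-297 + 15665/6)*(-1/6093) = (13883/6)*(-1/6093) = -13883/36558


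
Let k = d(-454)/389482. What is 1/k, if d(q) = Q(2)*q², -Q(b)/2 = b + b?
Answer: -194741/824464 ≈ -0.23620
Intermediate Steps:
Q(b) = -4*b (Q(b) = -2*(b + b) = -4*b)
d(q) = -8*q² (d(q) = (-4*2)*q² = -8*q²)
k = -824464/194741 (k = -8*(-454)²/389482 = -8*206116*(1/389482) = -1648928*1/389482 = -824464/194741 ≈ -4.2336)
1/k = 1/(-824464/194741) = -194741/824464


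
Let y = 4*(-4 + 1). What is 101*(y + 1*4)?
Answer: -808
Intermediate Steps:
y = -12 (y = 4*(-3) = -12)
101*(y + 1*4) = 101*(-12 + 1*4) = 101*(-12 + 4) = 101*(-8) = -808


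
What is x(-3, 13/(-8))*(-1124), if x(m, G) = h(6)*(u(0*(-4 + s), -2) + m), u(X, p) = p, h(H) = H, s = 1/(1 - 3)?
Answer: 33720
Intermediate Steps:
s = -1/2 (s = 1/(-2) = -1/2 ≈ -0.50000)
x(m, G) = -12 + 6*m (x(m, G) = 6*(-2 + m) = -12 + 6*m)
x(-3, 13/(-8))*(-1124) = (-12 + 6*(-3))*(-1124) = (-12 - 18)*(-1124) = -30*(-1124) = 33720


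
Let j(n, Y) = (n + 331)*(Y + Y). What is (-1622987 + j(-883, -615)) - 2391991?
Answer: -3336018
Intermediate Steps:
j(n, Y) = 2*Y*(331 + n) (j(n, Y) = (331 + n)*(2*Y) = 2*Y*(331 + n))
(-1622987 + j(-883, -615)) - 2391991 = (-1622987 + 2*(-615)*(331 - 883)) - 2391991 = (-1622987 + 2*(-615)*(-552)) - 2391991 = (-1622987 + 678960) - 2391991 = -944027 - 2391991 = -3336018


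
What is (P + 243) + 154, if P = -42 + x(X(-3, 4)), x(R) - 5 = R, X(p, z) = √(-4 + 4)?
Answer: 360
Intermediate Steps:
X(p, z) = 0 (X(p, z) = √0 = 0)
x(R) = 5 + R
P = -37 (P = -42 + (5 + 0) = -42 + 5 = -37)
(P + 243) + 154 = (-37 + 243) + 154 = 206 + 154 = 360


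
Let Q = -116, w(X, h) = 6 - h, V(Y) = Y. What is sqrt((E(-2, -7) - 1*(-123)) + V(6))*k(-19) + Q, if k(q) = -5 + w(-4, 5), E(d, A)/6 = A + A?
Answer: -116 - 12*sqrt(5) ≈ -142.83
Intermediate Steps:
E(d, A) = 12*A (E(d, A) = 6*(A + A) = 6*(2*A) = 12*A)
k(q) = -4 (k(q) = -5 + (6 - 1*5) = -5 + (6 - 5) = -5 + 1 = -4)
sqrt((E(-2, -7) - 1*(-123)) + V(6))*k(-19) + Q = sqrt((12*(-7) - 1*(-123)) + 6)*(-4) - 116 = sqrt((-84 + 123) + 6)*(-4) - 116 = sqrt(39 + 6)*(-4) - 116 = sqrt(45)*(-4) - 116 = (3*sqrt(5))*(-4) - 116 = -12*sqrt(5) - 116 = -116 - 12*sqrt(5)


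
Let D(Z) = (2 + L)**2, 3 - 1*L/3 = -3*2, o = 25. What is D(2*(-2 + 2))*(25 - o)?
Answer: 0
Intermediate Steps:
L = 27 (L = 9 - (-9)*2 = 9 - 3*(-6) = 9 + 18 = 27)
D(Z) = 841 (D(Z) = (2 + 27)**2 = 29**2 = 841)
D(2*(-2 + 2))*(25 - o) = 841*(25 - 1*25) = 841*(25 - 25) = 841*0 = 0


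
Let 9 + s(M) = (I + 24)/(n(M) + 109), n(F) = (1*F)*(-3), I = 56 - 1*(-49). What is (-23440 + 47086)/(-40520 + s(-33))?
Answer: -4918368/8429903 ≈ -0.58344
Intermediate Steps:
I = 105 (I = 56 + 49 = 105)
n(F) = -3*F (n(F) = F*(-3) = -3*F)
s(M) = -9 + 129/(109 - 3*M) (s(M) = -9 + (105 + 24)/(-3*M + 109) = -9 + 129/(109 - 3*M))
(-23440 + 47086)/(-40520 + s(-33)) = (-23440 + 47086)/(-40520 + 3*(284 - 9*(-33))/(-109 + 3*(-33))) = 23646/(-40520 + 3*(284 + 297)/(-109 - 99)) = 23646/(-40520 + 3*581/(-208)) = 23646/(-40520 + 3*(-1/208)*581) = 23646/(-40520 - 1743/208) = 23646/(-8429903/208) = 23646*(-208/8429903) = -4918368/8429903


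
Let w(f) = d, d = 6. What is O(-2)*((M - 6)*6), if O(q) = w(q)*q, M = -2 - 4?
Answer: 864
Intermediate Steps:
M = -6
w(f) = 6
O(q) = 6*q
O(-2)*((M - 6)*6) = (6*(-2))*((-6 - 6)*6) = -(-144)*6 = -12*(-72) = 864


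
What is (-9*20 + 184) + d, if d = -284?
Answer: -280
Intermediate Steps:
(-9*20 + 184) + d = (-9*20 + 184) - 284 = (-180 + 184) - 284 = 4 - 284 = -280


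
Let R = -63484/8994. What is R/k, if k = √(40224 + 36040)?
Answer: -15871*√19066/85739802 ≈ -0.025559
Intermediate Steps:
R = -31742/4497 (R = -63484*1/8994 = -31742/4497 ≈ -7.0585)
k = 2*√19066 (k = √76264 = 2*√19066 ≈ 276.16)
R/k = -31742*√19066/38132/4497 = -15871*√19066/85739802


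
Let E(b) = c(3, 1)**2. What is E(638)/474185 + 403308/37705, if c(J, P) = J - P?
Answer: 7649710192/715165817 ≈ 10.696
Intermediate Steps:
E(b) = 4 (E(b) = (3 - 1*1)**2 = (3 - 1)**2 = 2**2 = 4)
E(638)/474185 + 403308/37705 = 4/474185 + 403308/37705 = 7649710192/715165817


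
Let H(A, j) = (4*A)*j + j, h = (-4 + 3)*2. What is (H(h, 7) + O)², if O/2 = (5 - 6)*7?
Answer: 3969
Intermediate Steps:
h = -2 (h = -1*2 = -2)
H(A, j) = j + 4*A*j (H(A, j) = 4*A*j + j = j + 4*A*j)
O = -14 (O = 2*((5 - 6)*7) = 2*(-1*7) = 2*(-7) = -14)
(H(h, 7) + O)² = (7*(1 + 4*(-2)) - 14)² = (7*(1 - 8) - 14)² = (7*(-7) - 14)² = (-49 - 14)² = (-63)² = 3969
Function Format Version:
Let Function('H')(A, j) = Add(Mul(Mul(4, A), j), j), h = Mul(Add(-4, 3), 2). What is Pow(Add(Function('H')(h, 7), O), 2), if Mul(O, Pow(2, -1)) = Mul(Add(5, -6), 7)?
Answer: 3969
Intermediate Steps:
h = -2 (h = Mul(-1, 2) = -2)
Function('H')(A, j) = Add(j, Mul(4, A, j)) (Function('H')(A, j) = Add(Mul(4, A, j), j) = Add(j, Mul(4, A, j)))
O = -14 (O = Mul(2, Mul(Add(5, -6), 7)) = Mul(2, Mul(-1, 7)) = Mul(2, -7) = -14)
Pow(Add(Function('H')(h, 7), O), 2) = Pow(Add(Mul(7, Add(1, Mul(4, -2))), -14), 2) = Pow(Add(Mul(7, Add(1, -8)), -14), 2) = Pow(Add(Mul(7, -7), -14), 2) = Pow(Add(-49, -14), 2) = Pow(-63, 2) = 3969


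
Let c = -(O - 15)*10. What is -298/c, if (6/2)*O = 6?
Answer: -149/65 ≈ -2.2923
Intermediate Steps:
O = 2 (O = (1/3)*6 = 2)
c = 130 (c = -(2 - 15)*10 = -(-13)*10 = -1*(-130) = 130)
-298/c = -298/130 = -298*1/130 = -149/65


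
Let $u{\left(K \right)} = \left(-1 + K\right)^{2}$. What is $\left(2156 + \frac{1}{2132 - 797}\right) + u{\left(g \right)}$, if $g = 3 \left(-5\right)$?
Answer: $\frac{3220021}{1335} \approx 2412.0$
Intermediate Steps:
$g = -15$
$\left(2156 + \frac{1}{2132 - 797}\right) + u{\left(g \right)} = \left(2156 + \frac{1}{2132 - 797}\right) + \left(-1 - 15\right)^{2} = \left(2156 + \frac{1}{1335}\right) + \left(-16\right)^{2} = \left(2156 + \frac{1}{1335}\right) + 256 = \frac{2878261}{1335} + 256 = \frac{3220021}{1335}$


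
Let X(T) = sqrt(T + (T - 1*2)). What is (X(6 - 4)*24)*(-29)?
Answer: -696*sqrt(2) ≈ -984.29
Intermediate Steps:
X(T) = sqrt(-2 + 2*T) (X(T) = sqrt(T + (T - 2)) = sqrt(T + (-2 + T)) = sqrt(-2 + 2*T))
(X(6 - 4)*24)*(-29) = (sqrt(-2 + 2*(6 - 4))*24)*(-29) = (sqrt(-2 + 2*2)*24)*(-29) = (sqrt(-2 + 4)*24)*(-29) = (sqrt(2)*24)*(-29) = (24*sqrt(2))*(-29) = -696*sqrt(2)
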